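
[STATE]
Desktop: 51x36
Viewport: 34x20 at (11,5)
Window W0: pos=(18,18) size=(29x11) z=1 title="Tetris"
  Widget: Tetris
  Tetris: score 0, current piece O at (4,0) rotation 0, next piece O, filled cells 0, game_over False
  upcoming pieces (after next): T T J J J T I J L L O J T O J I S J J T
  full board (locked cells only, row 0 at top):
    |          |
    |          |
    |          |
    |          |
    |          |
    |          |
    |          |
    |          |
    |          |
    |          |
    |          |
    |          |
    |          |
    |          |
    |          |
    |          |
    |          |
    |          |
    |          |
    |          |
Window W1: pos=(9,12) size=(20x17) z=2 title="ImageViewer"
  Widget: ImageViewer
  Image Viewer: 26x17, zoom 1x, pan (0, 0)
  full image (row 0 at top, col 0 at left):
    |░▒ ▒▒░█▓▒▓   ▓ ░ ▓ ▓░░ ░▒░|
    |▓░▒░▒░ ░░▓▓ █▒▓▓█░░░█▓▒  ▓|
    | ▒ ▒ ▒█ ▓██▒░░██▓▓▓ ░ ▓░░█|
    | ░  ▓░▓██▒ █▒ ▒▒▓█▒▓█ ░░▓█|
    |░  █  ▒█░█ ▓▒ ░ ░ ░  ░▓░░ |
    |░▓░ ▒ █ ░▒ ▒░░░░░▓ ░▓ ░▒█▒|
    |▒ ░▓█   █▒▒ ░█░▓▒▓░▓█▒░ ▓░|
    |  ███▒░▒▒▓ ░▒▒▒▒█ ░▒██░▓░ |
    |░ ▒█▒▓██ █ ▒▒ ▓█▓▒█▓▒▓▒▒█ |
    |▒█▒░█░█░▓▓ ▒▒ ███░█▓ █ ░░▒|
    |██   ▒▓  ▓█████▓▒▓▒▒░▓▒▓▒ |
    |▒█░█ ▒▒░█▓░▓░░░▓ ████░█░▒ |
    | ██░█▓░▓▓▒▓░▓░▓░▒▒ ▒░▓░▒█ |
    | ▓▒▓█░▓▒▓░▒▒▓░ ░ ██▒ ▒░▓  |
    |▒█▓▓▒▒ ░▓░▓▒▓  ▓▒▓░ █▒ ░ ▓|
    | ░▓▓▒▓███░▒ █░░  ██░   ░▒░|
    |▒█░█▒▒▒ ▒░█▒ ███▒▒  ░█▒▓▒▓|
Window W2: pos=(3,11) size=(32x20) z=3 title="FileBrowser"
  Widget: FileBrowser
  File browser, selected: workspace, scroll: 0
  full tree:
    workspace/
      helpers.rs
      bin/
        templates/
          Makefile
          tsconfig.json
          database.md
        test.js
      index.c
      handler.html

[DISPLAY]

                                  
                                  
                                  
                                  
                                  
                                  
━━━━━━━━━━━━━━━━━━━━━━━┓          
owser                  ┃          
───────────────────────┨          
orkspace/              ┃          
pers.rs                ┃          
 bin/                  ┃          
ex.c                   ┃          
dler.html              ┃━━━━━━━━━━
                       ┃          
                       ┃──────────
                       ┃          
                       ┃          
                       ┃          
                       ┃          


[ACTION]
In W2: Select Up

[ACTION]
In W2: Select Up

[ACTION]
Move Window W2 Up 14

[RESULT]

 bin/                  ┃          
ex.c                   ┃          
dler.html              ┃          
                       ┃          
                       ┃          
                       ┃          
                       ┃          
                       ┃          
                       ┃          
                       ┃          
                       ┃          
                       ┃          
                       ┃          
                       ┃━━━━━━━━━━
━━━━━━━━━━━━━━━━━━━━━━━┛          
▓░ ▒ █ ░▒ ▒░░░░░▓┃────────────────
 ░▓█   █▒▒ ░█░▓▒▓┃│Next:          
 ███▒░▒▒▓ ░▒▒▒▒█ ┃│▓▓             
 ▒█▒▓██ █ ▒▒ ▓█▓▒┃│▓▓             
█▒░█░█░▓▓ ▒▒ ███░┃│               


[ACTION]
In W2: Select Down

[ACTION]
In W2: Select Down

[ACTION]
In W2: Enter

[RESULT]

 bin/                  ┃          
+] templates/          ┃          
est.js                 ┃          
ex.c                   ┃          
dler.html              ┃          
                       ┃          
                       ┃          
                       ┃          
                       ┃          
                       ┃          
                       ┃          
                       ┃          
                       ┃          
                       ┃━━━━━━━━━━
━━━━━━━━━━━━━━━━━━━━━━━┛          
▓░ ▒ █ ░▒ ▒░░░░░▓┃────────────────
 ░▓█   █▒▒ ░█░▓▒▓┃│Next:          
 ███▒░▒▒▓ ░▒▒▒▒█ ┃│▓▓             
 ▒█▒▓██ █ ▒▒ ▓█▓▒┃│▓▓             
█▒░█░█░▓▓ ▒▒ ███░┃│               


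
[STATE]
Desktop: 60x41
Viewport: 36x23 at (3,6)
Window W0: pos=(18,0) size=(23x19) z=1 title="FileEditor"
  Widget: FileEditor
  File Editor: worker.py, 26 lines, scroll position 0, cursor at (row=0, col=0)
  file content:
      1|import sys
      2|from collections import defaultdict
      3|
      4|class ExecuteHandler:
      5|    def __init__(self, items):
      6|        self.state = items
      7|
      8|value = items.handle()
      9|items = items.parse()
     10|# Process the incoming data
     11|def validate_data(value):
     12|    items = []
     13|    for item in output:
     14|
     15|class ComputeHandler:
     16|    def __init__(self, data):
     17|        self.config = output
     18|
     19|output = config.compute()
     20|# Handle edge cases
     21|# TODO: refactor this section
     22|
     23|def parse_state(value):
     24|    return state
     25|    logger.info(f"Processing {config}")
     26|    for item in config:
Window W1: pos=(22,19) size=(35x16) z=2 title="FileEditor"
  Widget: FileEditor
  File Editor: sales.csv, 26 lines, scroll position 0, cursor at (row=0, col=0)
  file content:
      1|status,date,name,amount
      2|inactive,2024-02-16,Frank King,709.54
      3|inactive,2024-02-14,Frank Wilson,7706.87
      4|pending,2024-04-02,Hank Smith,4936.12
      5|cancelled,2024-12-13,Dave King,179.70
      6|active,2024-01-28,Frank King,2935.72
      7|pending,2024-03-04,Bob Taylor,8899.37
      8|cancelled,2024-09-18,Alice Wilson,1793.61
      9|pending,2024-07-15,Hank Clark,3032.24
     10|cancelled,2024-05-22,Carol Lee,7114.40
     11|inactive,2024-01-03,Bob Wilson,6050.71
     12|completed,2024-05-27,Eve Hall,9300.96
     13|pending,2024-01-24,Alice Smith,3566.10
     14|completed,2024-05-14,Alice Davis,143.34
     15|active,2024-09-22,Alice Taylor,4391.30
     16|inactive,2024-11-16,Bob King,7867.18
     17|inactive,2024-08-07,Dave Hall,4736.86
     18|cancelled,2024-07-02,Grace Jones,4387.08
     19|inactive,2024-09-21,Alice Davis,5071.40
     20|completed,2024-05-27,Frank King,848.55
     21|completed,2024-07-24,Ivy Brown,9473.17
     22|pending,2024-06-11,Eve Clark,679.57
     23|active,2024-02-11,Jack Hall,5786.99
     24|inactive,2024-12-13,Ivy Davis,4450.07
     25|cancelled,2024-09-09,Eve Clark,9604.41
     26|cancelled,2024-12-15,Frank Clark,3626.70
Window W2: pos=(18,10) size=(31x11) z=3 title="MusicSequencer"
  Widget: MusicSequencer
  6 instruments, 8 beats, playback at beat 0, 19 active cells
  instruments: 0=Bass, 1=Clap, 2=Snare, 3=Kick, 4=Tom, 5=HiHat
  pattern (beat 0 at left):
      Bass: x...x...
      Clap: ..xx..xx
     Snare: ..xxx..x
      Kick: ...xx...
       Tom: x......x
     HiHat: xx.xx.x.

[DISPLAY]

               ┃class ExecuteHandler
               ┃    def __init__(sel
               ┃        self.state =
               ┃                    
               ┏━━━━━━━━━━━━━━━━━━━━
               ┃ MusicSequencer     
               ┠────────────────────
               ┃      ▼1234567      
               ┃  Bass█···█···      
               ┃  Clap··██··██      
               ┃ Snare··███··█      
               ┃  Kick···██···      
               ┃   Tom█······█      
               ┃ HiHat██·██·█·      
               ┗━━━━━━━━━━━━━━━━━━━━
                   ┠────────────────
                   ┃█tatus,date,name
                   ┃inactive,2024-02
                   ┃inactive,2024-02
                   ┃pending,2024-04-
                   ┃cancelled,2024-1
                   ┃active,2024-01-2
                   ┃pending,2024-03-


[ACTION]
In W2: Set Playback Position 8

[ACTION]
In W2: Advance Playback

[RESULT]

               ┃class ExecuteHandler
               ┃    def __init__(sel
               ┃        self.state =
               ┃                    
               ┏━━━━━━━━━━━━━━━━━━━━
               ┃ MusicSequencer     
               ┠────────────────────
               ┃      0▼234567      
               ┃  Bass█···█···      
               ┃  Clap··██··██      
               ┃ Snare··███··█      
               ┃  Kick···██···      
               ┃   Tom█······█      
               ┃ HiHat██·██·█·      
               ┗━━━━━━━━━━━━━━━━━━━━
                   ┠────────────────
                   ┃█tatus,date,name
                   ┃inactive,2024-02
                   ┃inactive,2024-02
                   ┃pending,2024-04-
                   ┃cancelled,2024-1
                   ┃active,2024-01-2
                   ┃pending,2024-03-


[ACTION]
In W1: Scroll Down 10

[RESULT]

               ┃class ExecuteHandler
               ┃    def __init__(sel
               ┃        self.state =
               ┃                    
               ┏━━━━━━━━━━━━━━━━━━━━
               ┃ MusicSequencer     
               ┠────────────────────
               ┃      0▼234567      
               ┃  Bass█···█···      
               ┃  Clap··██··██      
               ┃ Snare··███··█      
               ┃  Kick···██···      
               ┃   Tom█······█      
               ┃ HiHat██·██·█·      
               ┗━━━━━━━━━━━━━━━━━━━━
                   ┠────────────────
                   ┃inactive,2024-01
                   ┃completed,2024-0
                   ┃pending,2024-01-
                   ┃completed,2024-0
                   ┃active,2024-09-2
                   ┃inactive,2024-11
                   ┃inactive,2024-08


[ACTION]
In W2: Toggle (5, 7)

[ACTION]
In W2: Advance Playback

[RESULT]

               ┃class ExecuteHandler
               ┃    def __init__(sel
               ┃        self.state =
               ┃                    
               ┏━━━━━━━━━━━━━━━━━━━━
               ┃ MusicSequencer     
               ┠────────────────────
               ┃      01▼34567      
               ┃  Bass█···█···      
               ┃  Clap··██··██      
               ┃ Snare··███··█      
               ┃  Kick···██···      
               ┃   Tom█······█      
               ┃ HiHat██·██·██      
               ┗━━━━━━━━━━━━━━━━━━━━
                   ┠────────────────
                   ┃inactive,2024-01
                   ┃completed,2024-0
                   ┃pending,2024-01-
                   ┃completed,2024-0
                   ┃active,2024-09-2
                   ┃inactive,2024-11
                   ┃inactive,2024-08


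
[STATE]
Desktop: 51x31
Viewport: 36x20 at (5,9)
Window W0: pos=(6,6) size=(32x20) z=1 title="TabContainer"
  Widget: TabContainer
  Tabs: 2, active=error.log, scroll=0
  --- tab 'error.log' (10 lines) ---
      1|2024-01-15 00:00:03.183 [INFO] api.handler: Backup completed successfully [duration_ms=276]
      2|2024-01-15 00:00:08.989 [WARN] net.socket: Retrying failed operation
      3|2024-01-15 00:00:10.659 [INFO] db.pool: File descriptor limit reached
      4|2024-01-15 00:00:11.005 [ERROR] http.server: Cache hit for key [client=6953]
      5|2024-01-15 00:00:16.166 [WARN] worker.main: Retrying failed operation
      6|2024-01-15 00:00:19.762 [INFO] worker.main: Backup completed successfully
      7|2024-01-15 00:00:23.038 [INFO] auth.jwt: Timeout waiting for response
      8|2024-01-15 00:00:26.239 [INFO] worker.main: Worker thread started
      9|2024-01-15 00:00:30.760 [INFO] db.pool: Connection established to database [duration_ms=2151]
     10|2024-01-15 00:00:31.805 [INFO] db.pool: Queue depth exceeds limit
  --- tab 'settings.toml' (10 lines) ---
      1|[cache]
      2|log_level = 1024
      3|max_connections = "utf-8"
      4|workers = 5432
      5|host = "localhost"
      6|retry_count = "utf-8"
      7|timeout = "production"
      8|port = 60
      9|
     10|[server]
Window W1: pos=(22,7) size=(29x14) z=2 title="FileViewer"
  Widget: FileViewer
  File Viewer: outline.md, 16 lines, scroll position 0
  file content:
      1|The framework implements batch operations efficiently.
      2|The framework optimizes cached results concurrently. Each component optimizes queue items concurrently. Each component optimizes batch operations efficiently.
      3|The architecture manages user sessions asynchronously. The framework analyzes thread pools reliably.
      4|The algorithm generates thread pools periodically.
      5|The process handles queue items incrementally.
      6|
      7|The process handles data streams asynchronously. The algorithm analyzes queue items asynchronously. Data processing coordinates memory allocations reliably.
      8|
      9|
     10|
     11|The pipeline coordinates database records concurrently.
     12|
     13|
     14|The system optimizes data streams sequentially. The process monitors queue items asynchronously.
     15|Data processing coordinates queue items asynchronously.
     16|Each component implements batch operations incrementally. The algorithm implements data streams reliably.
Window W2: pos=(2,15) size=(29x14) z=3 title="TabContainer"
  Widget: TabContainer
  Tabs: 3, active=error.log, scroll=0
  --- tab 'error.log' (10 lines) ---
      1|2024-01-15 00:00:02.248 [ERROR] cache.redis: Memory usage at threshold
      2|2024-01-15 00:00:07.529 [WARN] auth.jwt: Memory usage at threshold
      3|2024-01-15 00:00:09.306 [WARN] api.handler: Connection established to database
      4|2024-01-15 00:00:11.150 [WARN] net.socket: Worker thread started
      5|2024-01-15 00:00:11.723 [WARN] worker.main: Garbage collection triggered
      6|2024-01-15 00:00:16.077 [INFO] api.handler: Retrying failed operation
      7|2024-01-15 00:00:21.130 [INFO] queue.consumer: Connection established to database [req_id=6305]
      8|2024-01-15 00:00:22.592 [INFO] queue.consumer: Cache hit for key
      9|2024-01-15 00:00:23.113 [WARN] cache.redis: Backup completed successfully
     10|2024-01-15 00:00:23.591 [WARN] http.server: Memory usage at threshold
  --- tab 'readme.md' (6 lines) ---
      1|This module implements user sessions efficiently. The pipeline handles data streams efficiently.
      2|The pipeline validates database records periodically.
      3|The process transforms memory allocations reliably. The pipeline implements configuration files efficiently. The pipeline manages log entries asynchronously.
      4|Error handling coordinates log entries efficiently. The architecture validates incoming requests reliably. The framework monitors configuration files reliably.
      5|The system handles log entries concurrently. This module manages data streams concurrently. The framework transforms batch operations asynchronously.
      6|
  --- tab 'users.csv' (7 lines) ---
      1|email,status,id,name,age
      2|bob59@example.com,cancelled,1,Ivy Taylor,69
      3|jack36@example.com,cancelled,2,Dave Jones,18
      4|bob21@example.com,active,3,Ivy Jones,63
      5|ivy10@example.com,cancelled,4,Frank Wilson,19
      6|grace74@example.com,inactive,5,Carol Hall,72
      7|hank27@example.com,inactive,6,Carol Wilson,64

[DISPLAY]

 ┃[error.log]│ se┠──────────────────
 ┃───────────────┃The framework impl
 ┃2024-01-15 00:0┃The framework opti
 ┃2024-01-15 00:0┃The architecture m
 ┃2024-01-15 00:0┃The algorithm gene
 ┃2024-01-15 00:0┃The process handle
━━━━━━━━━━━━━━━━━━━━━━━━━┓          
abContainer              ┃ess handle
─────────────────────────┨          
rror.log]│ readme.md │ us┃          
─────────────────────────┃          
24-01-15 00:00:02.248 [ER┃━━━━━━━━━━
24-01-15 00:00:07.529 [WA┃      ┃   
24-01-15 00:00:09.306 [WA┃      ┃   
24-01-15 00:00:11.150 [WA┃      ┃   
24-01-15 00:00:11.723 [WA┃      ┃   
24-01-15 00:00:16.077 [IN┃━━━━━━┛   
24-01-15 00:00:21.130 [IN┃          
24-01-15 00:00:22.592 [IN┃          
━━━━━━━━━━━━━━━━━━━━━━━━━┛          


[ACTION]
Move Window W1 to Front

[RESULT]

 ┃[error.log]│ se┠──────────────────
 ┃───────────────┃The framework impl
 ┃2024-01-15 00:0┃The framework opti
 ┃2024-01-15 00:0┃The architecture m
 ┃2024-01-15 00:0┃The algorithm gene
 ┃2024-01-15 00:0┃The process handle
━━━━━━━━━━━━━━━━━┃                  
abContainer      ┃The process handle
─────────────────┃                  
rror.log]│ readme┃                  
─────────────────┃                  
24-01-15 00:00:02┗━━━━━━━━━━━━━━━━━━
24-01-15 00:00:07.529 [WA┃      ┃   
24-01-15 00:00:09.306 [WA┃      ┃   
24-01-15 00:00:11.150 [WA┃      ┃   
24-01-15 00:00:11.723 [WA┃      ┃   
24-01-15 00:00:16.077 [IN┃━━━━━━┛   
24-01-15 00:00:21.130 [IN┃          
24-01-15 00:00:22.592 [IN┃          
━━━━━━━━━━━━━━━━━━━━━━━━━┛          


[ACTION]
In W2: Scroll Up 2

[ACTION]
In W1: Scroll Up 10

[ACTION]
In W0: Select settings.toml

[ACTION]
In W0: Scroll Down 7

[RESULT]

 ┃ error.log │[se┠──────────────────
 ┃───────────────┃The framework impl
 ┃port = 60      ┃The framework opti
 ┃               ┃The architecture m
 ┃[server]       ┃The algorithm gene
 ┃               ┃The process handle
━━━━━━━━━━━━━━━━━┃                  
abContainer      ┃The process handle
─────────────────┃                  
rror.log]│ readme┃                  
─────────────────┃                  
24-01-15 00:00:02┗━━━━━━━━━━━━━━━━━━
24-01-15 00:00:07.529 [WA┃      ┃   
24-01-15 00:00:09.306 [WA┃      ┃   
24-01-15 00:00:11.150 [WA┃      ┃   
24-01-15 00:00:11.723 [WA┃      ┃   
24-01-15 00:00:16.077 [IN┃━━━━━━┛   
24-01-15 00:00:21.130 [IN┃          
24-01-15 00:00:22.592 [IN┃          
━━━━━━━━━━━━━━━━━━━━━━━━━┛          


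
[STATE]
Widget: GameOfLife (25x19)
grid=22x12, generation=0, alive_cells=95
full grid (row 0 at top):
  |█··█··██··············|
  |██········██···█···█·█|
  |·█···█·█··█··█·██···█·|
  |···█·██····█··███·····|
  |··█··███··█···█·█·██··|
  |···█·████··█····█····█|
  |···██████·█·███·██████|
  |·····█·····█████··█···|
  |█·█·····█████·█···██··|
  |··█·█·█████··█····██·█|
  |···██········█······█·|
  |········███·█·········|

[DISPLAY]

Gen: 0                   
█··█··██··············   
██········██···█···█·█   
·█···█·█··█··█·██···█·   
···█·██····█··███·····   
··█··███··█···█·█·██··   
···█·████··█····█····█   
···██████·█·███·██████   
·····█·····█████··█···   
█·█·····█████·█···██··   
··█·█·█████··█····██·█   
···██········█······█·   
········███·█·········   
                         
                         
                         
                         
                         
                         


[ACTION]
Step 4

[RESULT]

Gen: 4                   
···········██·········   
··········█··█·██·····   
··········█····█······   
···············█······   
············█·██······   
········███··███··██··   
····█···█·····██·█···█   
···█····█·█···········   
··█·█········█········   
············█····█··█·   
···········██····█·█··   
··█··█·······█········   
                         
                         
                         
                         
                         
                         


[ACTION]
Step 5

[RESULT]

Gen: 9                   
··············█·█·····   
·············█········   
······················   
··············█·█·····   
········██·····█······   
·······█··█···········   
·······█··█···········   
···██···██···█········   
···██·······█·█·······   
······················   
············███·······   
······················   
                         
                         
                         
                         
                         
                         


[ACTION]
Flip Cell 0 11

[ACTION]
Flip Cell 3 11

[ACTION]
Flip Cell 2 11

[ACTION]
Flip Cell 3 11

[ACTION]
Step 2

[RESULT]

Gen: 11                  
······················   
······················   
······················   
······················   
········██············   
·······█··█···········   
·······█··█···········   
···██···██············   
···██·······███·······   
············█·█·······   
············███·······   
······················   
                         
                         
                         
                         
                         
                         


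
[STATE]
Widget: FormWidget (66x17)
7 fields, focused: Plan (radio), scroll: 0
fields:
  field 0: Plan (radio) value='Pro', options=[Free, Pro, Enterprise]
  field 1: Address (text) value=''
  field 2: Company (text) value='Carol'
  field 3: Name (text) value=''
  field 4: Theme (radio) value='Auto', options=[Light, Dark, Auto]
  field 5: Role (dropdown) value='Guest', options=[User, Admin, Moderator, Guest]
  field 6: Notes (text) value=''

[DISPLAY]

> Plan:       ( ) Free  (●) Pro  ( ) Enterprise                   
  Address:    [                                                  ]
  Company:    [Carol                                             ]
  Name:       [                                                  ]
  Theme:      ( ) Light  ( ) Dark  (●) Auto                       
  Role:       [Guest                                            ▼]
  Notes:      [                                                  ]
                                                                  
                                                                  
                                                                  
                                                                  
                                                                  
                                                                  
                                                                  
                                                                  
                                                                  
                                                                  


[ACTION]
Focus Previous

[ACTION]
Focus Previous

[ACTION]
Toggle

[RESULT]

  Plan:       ( ) Free  (●) Pro  ( ) Enterprise                   
  Address:    [                                                  ]
  Company:    [Carol                                             ]
  Name:       [                                                  ]
  Theme:      ( ) Light  ( ) Dark  (●) Auto                       
> Role:       [Guest                                            ▼]
  Notes:      [                                                  ]
                                                                  
                                                                  
                                                                  
                                                                  
                                                                  
                                                                  
                                                                  
                                                                  
                                                                  
                                                                  


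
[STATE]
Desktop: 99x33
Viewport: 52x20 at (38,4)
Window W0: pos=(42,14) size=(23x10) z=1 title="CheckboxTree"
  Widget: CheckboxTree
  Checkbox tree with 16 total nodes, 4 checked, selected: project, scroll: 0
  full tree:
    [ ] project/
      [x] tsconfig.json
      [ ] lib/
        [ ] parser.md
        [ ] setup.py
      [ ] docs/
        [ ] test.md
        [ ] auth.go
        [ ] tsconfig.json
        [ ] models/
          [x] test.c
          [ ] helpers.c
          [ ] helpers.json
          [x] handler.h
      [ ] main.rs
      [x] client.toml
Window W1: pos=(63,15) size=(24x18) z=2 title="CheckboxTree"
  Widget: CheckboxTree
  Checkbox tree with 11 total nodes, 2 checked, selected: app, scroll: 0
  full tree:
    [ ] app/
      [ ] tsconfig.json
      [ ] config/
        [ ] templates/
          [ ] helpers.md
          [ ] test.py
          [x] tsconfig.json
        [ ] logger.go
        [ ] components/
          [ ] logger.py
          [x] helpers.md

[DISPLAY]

                                                    
                                                    
                                                    
                                                    
                                                    
                                                    
                                                    
                                                    
                                                    
                                                    
    ┏━━━━━━━━━━━━━━━━━━━━━┓                         
    ┃ CheckboxTree       ┏━━━━━━━━━━━━━━━━━━━━━━┓   
    ┠────────────────────┃ CheckboxTree         ┃   
    ┃>[-] project/       ┠──────────────────────┨   
    ┃   [x] tsconfig.json┃>[-] app/             ┃   
    ┃   [ ] lib/         ┃   [ ] tsconfig.json  ┃   
    ┃     [ ] parser.md  ┃   [-] config/        ┃   
    ┃     [ ] setup.py   ┃     [-] templates/   ┃   
    ┃   [-] docs/        ┃       [ ] helpers.md ┃   
    ┗━━━━━━━━━━━━━━━━━━━━┃       [ ] test.py    ┃   


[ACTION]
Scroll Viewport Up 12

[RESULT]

                                                    
                                                    
                                                    
                                                    
                                                    
                                                    
                                                    
                                                    
                                                    
                                                    
                                                    
                                                    
                                                    
                                                    
    ┏━━━━━━━━━━━━━━━━━━━━━┓                         
    ┃ CheckboxTree       ┏━━━━━━━━━━━━━━━━━━━━━━┓   
    ┠────────────────────┃ CheckboxTree         ┃   
    ┃>[-] project/       ┠──────────────────────┨   
    ┃   [x] tsconfig.json┃>[-] app/             ┃   
    ┃   [ ] lib/         ┃   [ ] tsconfig.json  ┃   


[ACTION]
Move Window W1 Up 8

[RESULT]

                                                    
                                                    
                                                    
                                                    
                                                    
                                                    
                                                    
                         ┏━━━━━━━━━━━━━━━━━━━━━━┓   
                         ┃ CheckboxTree         ┃   
                         ┠──────────────────────┨   
                         ┃>[-] app/             ┃   
                         ┃   [ ] tsconfig.json  ┃   
                         ┃   [-] config/        ┃   
                         ┃     [-] templates/   ┃   
    ┏━━━━━━━━━━━━━━━━━━━━┃       [ ] helpers.md ┃   
    ┃ CheckboxTree       ┃       [ ] test.py    ┃   
    ┠────────────────────┃       [x] tsconfig.js┃   
    ┃>[-] project/       ┃     [ ] logger.go    ┃   
    ┃   [x] tsconfig.json┃     [-] components/  ┃   
    ┃   [ ] lib/         ┃       [ ] logger.py  ┃   


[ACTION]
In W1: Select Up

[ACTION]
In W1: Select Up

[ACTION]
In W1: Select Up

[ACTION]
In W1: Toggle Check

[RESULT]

                                                    
                                                    
                                                    
                                                    
                                                    
                                                    
                                                    
                         ┏━━━━━━━━━━━━━━━━━━━━━━┓   
                         ┃ CheckboxTree         ┃   
                         ┠──────────────────────┨   
                         ┃>[x] app/             ┃   
                         ┃   [x] tsconfig.json  ┃   
                         ┃   [x] config/        ┃   
                         ┃     [x] templates/   ┃   
    ┏━━━━━━━━━━━━━━━━━━━━┃       [x] helpers.md ┃   
    ┃ CheckboxTree       ┃       [x] test.py    ┃   
    ┠────────────────────┃       [x] tsconfig.js┃   
    ┃>[-] project/       ┃     [x] logger.go    ┃   
    ┃   [x] tsconfig.json┃     [x] components/  ┃   
    ┃   [ ] lib/         ┃       [x] logger.py  ┃   


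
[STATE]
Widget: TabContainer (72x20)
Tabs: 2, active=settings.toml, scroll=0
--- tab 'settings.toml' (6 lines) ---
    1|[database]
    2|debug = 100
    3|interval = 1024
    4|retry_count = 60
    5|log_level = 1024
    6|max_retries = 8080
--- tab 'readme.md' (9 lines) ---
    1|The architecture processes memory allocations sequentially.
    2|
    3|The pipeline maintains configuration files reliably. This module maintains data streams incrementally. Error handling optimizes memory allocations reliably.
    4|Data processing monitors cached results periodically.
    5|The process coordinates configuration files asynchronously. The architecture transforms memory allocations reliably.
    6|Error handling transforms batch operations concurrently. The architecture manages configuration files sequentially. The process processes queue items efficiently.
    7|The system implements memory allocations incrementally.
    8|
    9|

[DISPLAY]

[settings.toml]│ readme.md                                              
────────────────────────────────────────────────────────────────────────
[database]                                                              
debug = 100                                                             
interval = 1024                                                         
retry_count = 60                                                        
log_level = 1024                                                        
max_retries = 8080                                                      
                                                                        
                                                                        
                                                                        
                                                                        
                                                                        
                                                                        
                                                                        
                                                                        
                                                                        
                                                                        
                                                                        
                                                                        


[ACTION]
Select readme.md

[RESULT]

 settings.toml │[readme.md]                                             
────────────────────────────────────────────────────────────────────────
The architecture processes memory allocations sequentially.             
                                                                        
The pipeline maintains configuration files reliably. This module maintai
Data processing monitors cached results periodically.                   
The process coordinates configuration files asynchronously. The architec
Error handling transforms batch operations concurrently. The architectur
The system implements memory allocations incrementally.                 
                                                                        
                                                                        
                                                                        
                                                                        
                                                                        
                                                                        
                                                                        
                                                                        
                                                                        
                                                                        
                                                                        


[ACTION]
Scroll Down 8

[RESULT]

 settings.toml │[readme.md]                                             
────────────────────────────────────────────────────────────────────────
                                                                        
                                                                        
                                                                        
                                                                        
                                                                        
                                                                        
                                                                        
                                                                        
                                                                        
                                                                        
                                                                        
                                                                        
                                                                        
                                                                        
                                                                        
                                                                        
                                                                        
                                                                        


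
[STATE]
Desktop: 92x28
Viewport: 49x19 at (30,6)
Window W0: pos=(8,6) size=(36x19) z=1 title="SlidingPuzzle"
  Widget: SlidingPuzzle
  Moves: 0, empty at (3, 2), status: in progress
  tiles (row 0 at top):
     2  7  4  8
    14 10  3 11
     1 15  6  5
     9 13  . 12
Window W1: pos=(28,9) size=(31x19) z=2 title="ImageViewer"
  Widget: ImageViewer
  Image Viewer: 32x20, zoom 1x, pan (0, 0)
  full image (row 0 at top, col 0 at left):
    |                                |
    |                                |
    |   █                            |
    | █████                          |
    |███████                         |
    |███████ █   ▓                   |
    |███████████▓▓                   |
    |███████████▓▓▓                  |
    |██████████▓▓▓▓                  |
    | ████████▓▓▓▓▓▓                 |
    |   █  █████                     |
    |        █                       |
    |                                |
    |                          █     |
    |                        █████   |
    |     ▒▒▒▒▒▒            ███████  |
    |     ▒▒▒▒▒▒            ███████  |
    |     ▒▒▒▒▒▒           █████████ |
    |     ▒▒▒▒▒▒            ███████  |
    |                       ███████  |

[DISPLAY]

━━━━━━━━━━━━━┓                                   
             ┃                                   
─────────────┨                                   
━━━━━━━━━━━━━━━━━━━━━━━━━━━━┓                    
ImageViewer                 ┃                    
────────────────────────────┨                    
                            ┃                    
                            ┃                    
  █                         ┃                    
█████                       ┃                    
██████                      ┃                    
██████ █   ▓                ┃                    
██████████▓▓                ┃                    
██████████▓▓▓               ┃                    
█████████▓▓▓▓               ┃                    
████████▓▓▓▓▓▓              ┃                    
  █  █████                  ┃                    
       █                    ┃                    
                            ┃                    


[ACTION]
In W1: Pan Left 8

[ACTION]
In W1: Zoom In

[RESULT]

━━━━━━━━━━━━━┓                                   
             ┃                                   
─────────────┨                                   
━━━━━━━━━━━━━━━━━━━━━━━━━━━━┓                    
ImageViewer                 ┃                    
────────────────────────────┨                    
                            ┃                    
                            ┃                    
                            ┃                    
                            ┃                    
     ██                     ┃                    
     ██                     ┃                    
 ██████████                 ┃                    
 ██████████                 ┃                    
█████████████               ┃                    
█████████████               ┃                    
█████████████  ██      ▓▓   ┃                    
█████████████  ██      ▓▓   ┃                    
█████████████████████▓▓▓▓   ┃                    


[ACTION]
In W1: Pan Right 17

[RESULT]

━━━━━━━━━━━━━┓                                   
             ┃                                   
─────────────┨                                   
━━━━━━━━━━━━━━━━━━━━━━━━━━━━┓                    
ImageViewer                 ┃                    
────────────────────────────┨                    
                            ┃                    
                            ┃                    
                            ┃                    
                            ┃                    
                            ┃                    
                            ┃                    
                            ┃                    
                            ┃                    
                            ┃                    
                            ┃                    
      ▓▓                    ┃                    
      ▓▓                    ┃                    
████▓▓▓▓                    ┃                    


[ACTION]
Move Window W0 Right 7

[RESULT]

━━━━━━━━━━━━━━━━━━━━┓                            
                    ┃                            
────────────────────┨                            
━━━━━━━━━━━━━━━━━━━━━━━━━━━━┓                    
ImageViewer                 ┃                    
────────────────────────────┨                    
                            ┃                    
                            ┃                    
                            ┃                    
                            ┃                    
                            ┃                    
                            ┃                    
                            ┃                    
                            ┃                    
                            ┃                    
                            ┃                    
      ▓▓                    ┃                    
      ▓▓                    ┃                    
████▓▓▓▓                    ┃                    


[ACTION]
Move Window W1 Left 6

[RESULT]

━━━━━━━━━━━━━━━━━━━━┓                            
                    ┃                            
────────────────────┨                            
━━━━━━━━━━━━━━━━━━━━━━┓                          
iewer                 ┃                          
──────────────────────┨                          
                      ┃                          
                      ┃                          
                      ┃                          
                      ┃                          
                      ┃                          
                      ┃                          
                      ┃                          
                      ┃                          
                      ┃                          
                      ┃                          
▓▓                    ┃                          
▓▓                    ┃                          
▓▓                    ┃                          
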